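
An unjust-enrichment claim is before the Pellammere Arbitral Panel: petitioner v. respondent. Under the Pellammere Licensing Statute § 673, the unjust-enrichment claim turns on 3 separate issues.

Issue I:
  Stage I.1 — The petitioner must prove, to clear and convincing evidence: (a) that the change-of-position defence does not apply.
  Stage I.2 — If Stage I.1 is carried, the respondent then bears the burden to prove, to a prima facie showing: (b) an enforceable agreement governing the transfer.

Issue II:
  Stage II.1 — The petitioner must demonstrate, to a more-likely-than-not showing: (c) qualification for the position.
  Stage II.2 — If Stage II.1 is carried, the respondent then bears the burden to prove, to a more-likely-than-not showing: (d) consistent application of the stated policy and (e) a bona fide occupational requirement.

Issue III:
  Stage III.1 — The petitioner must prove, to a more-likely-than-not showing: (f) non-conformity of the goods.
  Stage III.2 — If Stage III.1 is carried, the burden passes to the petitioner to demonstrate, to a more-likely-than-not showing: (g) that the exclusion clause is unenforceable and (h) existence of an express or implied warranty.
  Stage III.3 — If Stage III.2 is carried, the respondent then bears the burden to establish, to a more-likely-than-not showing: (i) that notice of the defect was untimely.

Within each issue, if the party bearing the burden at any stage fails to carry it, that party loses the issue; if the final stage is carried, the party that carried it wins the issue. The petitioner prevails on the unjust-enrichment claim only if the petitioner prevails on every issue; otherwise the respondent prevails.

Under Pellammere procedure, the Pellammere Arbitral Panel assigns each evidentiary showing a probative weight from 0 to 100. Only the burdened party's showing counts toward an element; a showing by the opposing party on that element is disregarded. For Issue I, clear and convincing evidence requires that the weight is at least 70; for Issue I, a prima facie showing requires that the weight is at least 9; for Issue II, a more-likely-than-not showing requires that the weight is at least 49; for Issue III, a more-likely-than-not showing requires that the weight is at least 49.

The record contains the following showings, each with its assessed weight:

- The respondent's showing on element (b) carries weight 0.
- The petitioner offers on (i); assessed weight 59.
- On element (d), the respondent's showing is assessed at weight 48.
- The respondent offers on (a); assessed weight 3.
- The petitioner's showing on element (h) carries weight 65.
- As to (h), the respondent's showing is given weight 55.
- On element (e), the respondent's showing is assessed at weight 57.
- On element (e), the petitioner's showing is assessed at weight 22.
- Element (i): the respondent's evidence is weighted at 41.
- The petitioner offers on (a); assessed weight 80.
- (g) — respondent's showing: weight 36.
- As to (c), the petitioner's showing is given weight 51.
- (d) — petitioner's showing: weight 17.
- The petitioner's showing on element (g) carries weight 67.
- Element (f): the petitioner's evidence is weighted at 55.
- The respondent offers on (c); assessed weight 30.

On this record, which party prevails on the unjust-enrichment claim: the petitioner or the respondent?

petitioner

— Issue I —
Stage I.1 (petitioner, clear and convincing evidence, weight is at least 70): (a) 80 (respondent's 3 disregarded) ≥ 70 — meets.
  Stage I.1 is satisfied; the onus moves to the respondent.
Stage I.2 (respondent, a prima facie showing, weight is at least 9): (b) 0 < 9 — fails.
  The respondent does not carry Stage I.2.
The petitioner prevails on this issue.
— Issue II —
At Stage II.1 the petitioner must meet a more-likely-than-not showing (weight is at least 49): on (c) the weight is 51 (the respondent's 30 is given no effect), ≥ 49, so (c) meets the standard.
  The petitioner carries Stage II.1; the respondent now bears the burden.
At Stage II.2 the respondent must meet a more-likely-than-not showing (weight is at least 49): on (d) the weight is 48 (the petitioner's 17 is given no effect), < 49, so (d) does not meet the standard; on (e) the weight is 57 (the petitioner's 22 is given no effect), ≥ 49, so (e) meets the standard.
  Stage II.2 not carried; the respondent fails its burden.
The petitioner prevails on this issue.
— Issue III —
Stage III.1 — burden on petitioner; standard: a more-likely-than-not showing (weight is at least 49).
    (f): 55 ≥ 49 [met]
  All elements met. The petitioner retains the burden for Stage III.2.
Stage III.2 — burden on petitioner; standard: a more-likely-than-not showing (weight is at least 49).
    (g): 67 (respondent's 36 disregarded) ≥ 49 [met]
    (h): 65 (respondent's 55 disregarded) ≥ 49 [met]
  The petitioner carries Stage III.2; the respondent now bears the burden.
Stage III.3 — burden on respondent; standard: a more-likely-than-not showing (weight is at least 49).
    (i): 41 (petitioner's 59 disregarded) < 49 [not met]
  Stage III.3 not carried; the respondent fails its burden.
The petitioner prevails on this issue.
Per-issue: Issue I → petitioner; Issue II → petitioner; Issue III → petitioner. The petitioner must prevail on every issue; overall, the petitioner prevails.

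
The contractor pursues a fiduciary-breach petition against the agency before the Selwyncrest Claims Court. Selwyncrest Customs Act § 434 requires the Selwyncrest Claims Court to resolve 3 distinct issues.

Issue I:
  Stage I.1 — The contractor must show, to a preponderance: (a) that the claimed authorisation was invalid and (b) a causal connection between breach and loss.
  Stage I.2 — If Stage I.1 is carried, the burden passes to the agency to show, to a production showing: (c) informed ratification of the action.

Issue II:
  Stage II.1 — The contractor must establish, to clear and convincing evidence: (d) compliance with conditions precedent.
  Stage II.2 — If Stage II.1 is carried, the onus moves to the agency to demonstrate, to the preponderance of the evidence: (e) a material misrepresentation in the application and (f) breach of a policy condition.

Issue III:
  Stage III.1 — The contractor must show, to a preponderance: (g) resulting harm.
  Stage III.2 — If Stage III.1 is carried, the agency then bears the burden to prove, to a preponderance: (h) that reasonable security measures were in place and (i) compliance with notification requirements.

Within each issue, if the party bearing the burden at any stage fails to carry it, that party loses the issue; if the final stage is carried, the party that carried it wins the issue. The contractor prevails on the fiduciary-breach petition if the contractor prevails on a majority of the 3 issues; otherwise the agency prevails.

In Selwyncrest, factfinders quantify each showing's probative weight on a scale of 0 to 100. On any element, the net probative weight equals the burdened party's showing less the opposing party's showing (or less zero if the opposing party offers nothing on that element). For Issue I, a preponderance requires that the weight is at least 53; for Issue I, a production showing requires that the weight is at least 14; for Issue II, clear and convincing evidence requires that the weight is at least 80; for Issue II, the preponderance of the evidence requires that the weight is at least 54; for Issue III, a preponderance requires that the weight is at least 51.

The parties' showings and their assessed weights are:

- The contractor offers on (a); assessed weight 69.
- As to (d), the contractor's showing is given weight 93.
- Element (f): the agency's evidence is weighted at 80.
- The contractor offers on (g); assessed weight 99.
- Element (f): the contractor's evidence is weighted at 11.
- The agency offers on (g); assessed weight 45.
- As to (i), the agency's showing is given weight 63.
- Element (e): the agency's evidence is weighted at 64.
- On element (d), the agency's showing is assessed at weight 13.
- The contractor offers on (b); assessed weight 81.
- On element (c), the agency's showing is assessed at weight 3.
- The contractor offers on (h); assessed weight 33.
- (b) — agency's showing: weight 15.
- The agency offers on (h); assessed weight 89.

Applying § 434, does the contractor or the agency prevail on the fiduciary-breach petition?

agency

— Issue I —
Stage I.1 — burden on contractor; standard: a preponderance (weight is at least 53).
    (a): 69 ≥ 53 [met]
    (b): 81 − 15 = 66 ≥ 53 [met]
  All elements met. The burden passes to the agency.
Stage I.2 — burden on agency; standard: a production showing (weight is at least 14).
    (c): 3 < 14 [not met]
  Not every element is met, so the agency fails to carry Stage I.2.
So the contractor prevails on this issue.
— Issue II —
Stage II.1 — burden on contractor; standard: clear and convincing evidence (weight is at least 80).
    (d): 93 − 13 = 80 ≥ 80 [met]
  Stage II.1 carried; the burden shifts to the agency.
Stage II.2 — burden on agency; standard: the preponderance of the evidence (weight is at least 54).
    (e): 64 ≥ 54 [met]
    (f): 80 − 11 = 69 ≥ 54 [met]
  All elements met at the final stage.
All stages carried — the agency prevails on this issue.
— Issue III —
Stage III.1 — burden on contractor; standard: a preponderance (weight is at least 51).
    (g): 99 − 45 = 54 ≥ 51 [met]
  Stage III.1 carried; the burden shifts to the agency.
Stage III.2 — burden on agency; standard: a preponderance (weight is at least 51).
    (h): 89 − 33 = 56 ≥ 51 [met]
    (i): 63 ≥ 51 [met]
  Stage III.2 carried; the final stage is satisfied.
All stages carried — the agency prevails on this issue.
Per-issue: Issue I → contractor; Issue II → agency; Issue III → agency. The contractor must prevail on a majority of issues; overall, the agency prevails.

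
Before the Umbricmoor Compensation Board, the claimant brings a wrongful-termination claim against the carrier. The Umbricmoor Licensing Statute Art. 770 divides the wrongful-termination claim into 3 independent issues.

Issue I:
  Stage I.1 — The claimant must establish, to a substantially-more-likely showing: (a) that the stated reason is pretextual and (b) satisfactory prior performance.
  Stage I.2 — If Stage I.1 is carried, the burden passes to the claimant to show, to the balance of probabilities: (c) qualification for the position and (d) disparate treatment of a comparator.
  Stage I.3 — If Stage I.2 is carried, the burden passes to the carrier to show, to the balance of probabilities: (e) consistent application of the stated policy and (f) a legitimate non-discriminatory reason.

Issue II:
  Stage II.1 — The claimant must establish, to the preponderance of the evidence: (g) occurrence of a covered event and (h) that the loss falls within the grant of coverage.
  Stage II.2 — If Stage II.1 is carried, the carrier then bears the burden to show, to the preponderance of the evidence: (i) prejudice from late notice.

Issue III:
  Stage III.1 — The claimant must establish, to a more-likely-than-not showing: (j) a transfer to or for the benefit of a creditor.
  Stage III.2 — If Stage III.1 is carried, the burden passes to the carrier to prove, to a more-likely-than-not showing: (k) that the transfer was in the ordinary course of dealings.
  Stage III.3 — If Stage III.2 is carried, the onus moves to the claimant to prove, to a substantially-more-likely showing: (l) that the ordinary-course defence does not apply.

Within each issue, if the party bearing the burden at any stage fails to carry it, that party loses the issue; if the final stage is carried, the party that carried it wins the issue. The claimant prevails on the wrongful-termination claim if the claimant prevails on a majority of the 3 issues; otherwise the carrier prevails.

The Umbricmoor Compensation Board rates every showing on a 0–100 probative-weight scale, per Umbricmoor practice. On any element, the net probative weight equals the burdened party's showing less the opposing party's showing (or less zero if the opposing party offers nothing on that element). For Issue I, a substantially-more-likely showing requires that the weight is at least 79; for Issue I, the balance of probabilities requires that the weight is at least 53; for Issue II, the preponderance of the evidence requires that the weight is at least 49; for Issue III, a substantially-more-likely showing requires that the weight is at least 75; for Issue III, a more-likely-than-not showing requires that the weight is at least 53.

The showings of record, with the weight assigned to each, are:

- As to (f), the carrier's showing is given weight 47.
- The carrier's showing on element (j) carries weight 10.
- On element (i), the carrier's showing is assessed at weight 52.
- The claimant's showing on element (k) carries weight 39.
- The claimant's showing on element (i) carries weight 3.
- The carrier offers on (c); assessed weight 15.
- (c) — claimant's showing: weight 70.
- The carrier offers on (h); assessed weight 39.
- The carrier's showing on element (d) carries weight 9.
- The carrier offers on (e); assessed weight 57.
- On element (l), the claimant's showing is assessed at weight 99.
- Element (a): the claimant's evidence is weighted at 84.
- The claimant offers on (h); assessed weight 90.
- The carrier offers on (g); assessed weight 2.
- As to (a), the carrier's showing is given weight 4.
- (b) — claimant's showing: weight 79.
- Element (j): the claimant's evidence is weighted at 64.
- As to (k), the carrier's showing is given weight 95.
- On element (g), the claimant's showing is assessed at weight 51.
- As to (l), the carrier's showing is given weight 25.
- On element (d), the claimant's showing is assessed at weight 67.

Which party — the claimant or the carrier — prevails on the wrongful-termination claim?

— Issue I —
At Stage I.1 the claimant must meet a substantially-more-likely showing (weight is at least 79): on (a) the weight is 84 less the opposing 4 gives net 80, ≥ 79, so (a) meets the standard; on (b) the weight is 79, ≥ 79, so (b) meets the standard.
  Stage I.1 is satisfied; the claimant continues to bear the burden.
At Stage I.2 the claimant must meet the balance of probabilities (weight is at least 53): on (c) the weight is 70 less the opposing 15 gives net 55, which does reach 53, so (c) meets the standard; on (d) the weight is 67 less the opposing 9 gives net 58, which does reach 53, so (d) meets the standard.
  Stage I.2 is satisfied; the onus moves to the carrier.
At Stage I.3 the carrier must meet the balance of probabilities (weight is at least 53): on (e) the weight is 57, ≥ 53, so (e) meets the standard; on (f) the weight is 47, < 53, so (f) does not meet the standard.
  The carrier does not carry Stage I.3.
So the claimant prevails on this issue.
— Issue II —
At Stage II.1 the claimant must meet the preponderance of the evidence (weight is at least 49): on (g) the weight is 51 less the opposing 2 gives net 49, which does reach 49, so (g) meets the standard; on (h) the weight is 90 less the opposing 39 gives net 51, which does reach 49, so (h) meets the standard.
  Stage II.1 carried; the burden shifts to the carrier.
At Stage II.2 the carrier must meet the preponderance of the evidence (weight is at least 49): on (i) the weight is 52 less the opposing 3 gives net 49, which does reach 49, so (i) meets the standard.
  All elements met at the final stage.
Every stage carried; the carrier prevails on this issue.
— Issue III —
Stage III.1 (claimant, a more-likely-than-not showing, weight is at least 53): (j) net 64−10=54 ≥ 53 — meets.
  Stage III.1 is satisfied; the onus moves to the carrier.
Stage III.2 (carrier, a more-likely-than-not showing, weight is at least 53): (k) net 95−39=56 ≥ 53 — meets.
  The carrier carries Stage III.2; the claimant now bears the burden.
Stage III.3 (claimant, a substantially-more-likely showing, weight is at least 75): (l) net 99−25=74 < 75 — fails.
  Stage III.3 not carried; the claimant fails its burden.
The carrier prevails on this issue.
Per-issue: Issue I → claimant; Issue II → carrier; Issue III → carrier. The claimant must prevail on a majority of issues; overall, the carrier prevails.

carrier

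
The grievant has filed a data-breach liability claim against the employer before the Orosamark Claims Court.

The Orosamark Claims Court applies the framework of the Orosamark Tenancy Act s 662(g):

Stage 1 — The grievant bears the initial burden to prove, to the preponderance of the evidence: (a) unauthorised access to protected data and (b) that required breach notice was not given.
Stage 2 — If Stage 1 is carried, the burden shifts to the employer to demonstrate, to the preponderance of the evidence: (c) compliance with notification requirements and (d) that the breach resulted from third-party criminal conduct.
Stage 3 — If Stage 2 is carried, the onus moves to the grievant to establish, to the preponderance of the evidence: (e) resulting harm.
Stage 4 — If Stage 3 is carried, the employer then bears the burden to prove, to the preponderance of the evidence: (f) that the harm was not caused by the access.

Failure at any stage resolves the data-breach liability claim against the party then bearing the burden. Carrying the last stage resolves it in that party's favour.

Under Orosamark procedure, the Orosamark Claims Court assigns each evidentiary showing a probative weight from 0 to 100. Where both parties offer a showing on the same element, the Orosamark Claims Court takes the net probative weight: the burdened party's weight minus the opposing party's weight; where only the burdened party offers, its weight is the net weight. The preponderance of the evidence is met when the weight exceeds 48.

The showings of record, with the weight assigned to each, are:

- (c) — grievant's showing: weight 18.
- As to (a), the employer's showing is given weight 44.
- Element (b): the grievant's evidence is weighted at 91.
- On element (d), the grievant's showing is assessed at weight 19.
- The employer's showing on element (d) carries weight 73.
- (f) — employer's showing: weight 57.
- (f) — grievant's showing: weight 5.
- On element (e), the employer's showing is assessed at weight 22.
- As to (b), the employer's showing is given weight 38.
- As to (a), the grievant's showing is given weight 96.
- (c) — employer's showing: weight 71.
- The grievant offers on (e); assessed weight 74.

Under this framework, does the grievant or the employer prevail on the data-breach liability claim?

employer

Stage 1 (grievant, the preponderance of the evidence, weight exceeds 48): (a) net 96−44=52 > 48 — meets; (b) net 91−38=53 > 48 — meets.
  Stage 1 is satisfied; the onus moves to the employer.
Stage 2 (employer, the preponderance of the evidence, weight exceeds 48): (c) net 71−18=53 > 48 — meets; (d) net 73−19=54 > 48 — meets.
  All elements met. The burden passes to the grievant.
Stage 3 (grievant, the preponderance of the evidence, weight exceeds 48): (e) net 74−22=52 > 48 — meets.
  Stage 3 carried; the burden shifts to the employer.
Stage 4 (employer, the preponderance of the evidence, weight exceeds 48): (f) net 57−5=52 > 48 — meets.
  The employer carries the last stage.
With every stage satisfied, the employer prevails.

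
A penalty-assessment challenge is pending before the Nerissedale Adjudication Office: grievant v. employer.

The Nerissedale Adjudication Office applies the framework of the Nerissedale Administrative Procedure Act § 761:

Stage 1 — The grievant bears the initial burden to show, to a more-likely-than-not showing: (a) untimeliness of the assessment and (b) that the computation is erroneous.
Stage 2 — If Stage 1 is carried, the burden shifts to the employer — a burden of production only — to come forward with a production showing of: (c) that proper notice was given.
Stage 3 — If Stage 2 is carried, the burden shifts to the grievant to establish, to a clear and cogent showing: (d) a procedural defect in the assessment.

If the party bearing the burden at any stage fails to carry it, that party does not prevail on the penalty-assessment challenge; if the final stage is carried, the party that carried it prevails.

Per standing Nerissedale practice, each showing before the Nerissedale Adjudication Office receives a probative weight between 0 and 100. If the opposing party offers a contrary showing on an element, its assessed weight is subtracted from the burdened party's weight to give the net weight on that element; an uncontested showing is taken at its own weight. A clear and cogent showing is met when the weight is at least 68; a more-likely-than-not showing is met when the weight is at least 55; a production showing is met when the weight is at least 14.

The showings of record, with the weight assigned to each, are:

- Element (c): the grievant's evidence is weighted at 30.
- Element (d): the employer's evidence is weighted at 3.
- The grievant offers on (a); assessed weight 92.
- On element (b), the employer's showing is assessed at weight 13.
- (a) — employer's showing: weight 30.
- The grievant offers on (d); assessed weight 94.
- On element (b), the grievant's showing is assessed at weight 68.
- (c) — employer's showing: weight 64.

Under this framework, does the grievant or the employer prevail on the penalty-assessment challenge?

Stage 1 (grievant, a more-likely-than-not showing, weight is at least 55): (a) net 92−30=62 ≥ 55 — meets; (b) net 68−13=55 ≥ 55 — meets.
  Stage 1 carried; the burden shifts to the employer.
Stage 2 (employer, a production showing, weight is at least 14): (c) net 64−30=34 ≥ 14 — meets.
  Stage 2 is satisfied; the onus moves to the grievant.
Stage 3 (grievant, a clear and cogent showing, weight is at least 68): (d) net 94−3=91 ≥ 68 — meets.
  All elements met at the final stage.
With every stage satisfied, the grievant prevails.

grievant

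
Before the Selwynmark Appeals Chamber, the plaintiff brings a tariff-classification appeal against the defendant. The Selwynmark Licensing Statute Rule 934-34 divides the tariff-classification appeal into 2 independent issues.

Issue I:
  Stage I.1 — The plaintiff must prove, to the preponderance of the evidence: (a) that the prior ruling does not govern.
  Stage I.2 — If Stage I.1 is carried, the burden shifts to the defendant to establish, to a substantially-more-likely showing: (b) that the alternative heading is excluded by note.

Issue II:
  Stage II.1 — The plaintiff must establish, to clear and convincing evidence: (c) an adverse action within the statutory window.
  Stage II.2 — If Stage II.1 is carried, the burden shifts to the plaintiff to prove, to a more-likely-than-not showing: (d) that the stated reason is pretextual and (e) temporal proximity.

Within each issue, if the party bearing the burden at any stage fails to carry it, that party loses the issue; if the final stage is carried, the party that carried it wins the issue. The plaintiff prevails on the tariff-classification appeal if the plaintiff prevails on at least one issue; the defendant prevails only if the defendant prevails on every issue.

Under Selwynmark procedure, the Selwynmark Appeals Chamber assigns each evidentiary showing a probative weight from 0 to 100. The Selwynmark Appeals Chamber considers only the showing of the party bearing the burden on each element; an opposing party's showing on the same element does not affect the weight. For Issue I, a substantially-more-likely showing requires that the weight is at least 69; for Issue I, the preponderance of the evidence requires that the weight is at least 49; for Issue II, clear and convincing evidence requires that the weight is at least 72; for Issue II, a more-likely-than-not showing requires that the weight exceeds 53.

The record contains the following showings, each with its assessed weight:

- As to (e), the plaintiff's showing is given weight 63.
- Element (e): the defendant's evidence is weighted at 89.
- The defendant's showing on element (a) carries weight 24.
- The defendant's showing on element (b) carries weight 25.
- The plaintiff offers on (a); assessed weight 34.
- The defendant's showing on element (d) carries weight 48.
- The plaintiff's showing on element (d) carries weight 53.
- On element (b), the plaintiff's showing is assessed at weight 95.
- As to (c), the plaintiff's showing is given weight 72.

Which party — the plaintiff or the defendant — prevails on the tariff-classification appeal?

— Issue I —
Stage I.1 — burden on plaintiff; standard: the preponderance of the evidence (weight is at least 49).
    (a): 34 (defendant's 24 disregarded) < 49 [not met]
  The plaintiff does not carry Stage I.1.
The defendant prevails on this issue.
— Issue II —
Stage II.1 — burden on plaintiff; standard: clear and convincing evidence (weight is at least 72).
    (c): 72 ≥ 72 [met]
  Stage II.1 carried; the burden remains with the plaintiff.
Stage II.2 — burden on plaintiff; standard: a more-likely-than-not showing (weight exceeds 53).
    (d): 53 (defendant's 48 disregarded) ≤ 53 [not met]
    (e): 63 (defendant's 89 disregarded) > 53 [met]
  Stage II.2 not carried; the plaintiff fails its burden.
The defendant prevails on this issue.
Per-issue: Issue I → defendant; Issue II → defendant. The plaintiff must prevail on at least one issue; overall, the defendant prevails.

defendant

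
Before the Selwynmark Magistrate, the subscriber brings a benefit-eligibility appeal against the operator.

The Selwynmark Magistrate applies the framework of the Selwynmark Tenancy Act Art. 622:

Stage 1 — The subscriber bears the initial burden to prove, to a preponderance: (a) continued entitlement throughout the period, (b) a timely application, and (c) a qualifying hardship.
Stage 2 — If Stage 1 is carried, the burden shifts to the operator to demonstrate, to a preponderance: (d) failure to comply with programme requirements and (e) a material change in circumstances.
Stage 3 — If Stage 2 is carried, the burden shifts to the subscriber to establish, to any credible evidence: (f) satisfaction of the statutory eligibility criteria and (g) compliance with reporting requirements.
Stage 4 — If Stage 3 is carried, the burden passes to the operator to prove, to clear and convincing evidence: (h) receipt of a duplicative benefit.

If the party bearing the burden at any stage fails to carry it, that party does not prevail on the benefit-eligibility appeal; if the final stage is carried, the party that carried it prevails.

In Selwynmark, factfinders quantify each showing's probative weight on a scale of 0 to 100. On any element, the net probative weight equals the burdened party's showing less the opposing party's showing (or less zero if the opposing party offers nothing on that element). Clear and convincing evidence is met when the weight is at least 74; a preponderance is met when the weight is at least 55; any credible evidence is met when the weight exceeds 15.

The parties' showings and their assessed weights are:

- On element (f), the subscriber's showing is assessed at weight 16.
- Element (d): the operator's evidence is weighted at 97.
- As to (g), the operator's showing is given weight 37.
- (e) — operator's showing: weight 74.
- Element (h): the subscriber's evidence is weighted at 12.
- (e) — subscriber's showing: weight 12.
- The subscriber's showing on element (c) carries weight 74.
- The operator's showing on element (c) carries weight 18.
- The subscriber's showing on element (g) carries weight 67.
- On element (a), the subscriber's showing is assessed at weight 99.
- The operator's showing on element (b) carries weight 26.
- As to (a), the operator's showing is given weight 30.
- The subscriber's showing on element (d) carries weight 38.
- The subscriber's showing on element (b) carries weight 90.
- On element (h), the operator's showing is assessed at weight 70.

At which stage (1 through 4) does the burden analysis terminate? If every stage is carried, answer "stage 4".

Stage 1 (subscriber, a preponderance, weight is at least 55): (a) net 99−30=69 ≥ 55 — meets; (b) net 90−26=64 ≥ 55 — meets; (c) net 74−18=56 ≥ 55 — meets.
  Stage 1 carried; the burden shifts to the operator.
Stage 2 (operator, a preponderance, weight is at least 55): (d) net 97−38=59 ≥ 55 — meets; (e) net 74−12=62 ≥ 55 — meets.
  All elements met. The burden passes to the subscriber.
Stage 3 (subscriber, any credible evidence, weight exceeds 15): (f) 16 > 15 — meets; (g) net 67−37=30 > 15 — meets.
  Stage 3 is satisfied; the onus moves to the operator.
Stage 4 (operator, clear and convincing evidence, weight is at least 74): (h) net 70−12=58 < 74 — fails.
  The operator does not carry Stage 4.
So the subscriber prevails.

stage 4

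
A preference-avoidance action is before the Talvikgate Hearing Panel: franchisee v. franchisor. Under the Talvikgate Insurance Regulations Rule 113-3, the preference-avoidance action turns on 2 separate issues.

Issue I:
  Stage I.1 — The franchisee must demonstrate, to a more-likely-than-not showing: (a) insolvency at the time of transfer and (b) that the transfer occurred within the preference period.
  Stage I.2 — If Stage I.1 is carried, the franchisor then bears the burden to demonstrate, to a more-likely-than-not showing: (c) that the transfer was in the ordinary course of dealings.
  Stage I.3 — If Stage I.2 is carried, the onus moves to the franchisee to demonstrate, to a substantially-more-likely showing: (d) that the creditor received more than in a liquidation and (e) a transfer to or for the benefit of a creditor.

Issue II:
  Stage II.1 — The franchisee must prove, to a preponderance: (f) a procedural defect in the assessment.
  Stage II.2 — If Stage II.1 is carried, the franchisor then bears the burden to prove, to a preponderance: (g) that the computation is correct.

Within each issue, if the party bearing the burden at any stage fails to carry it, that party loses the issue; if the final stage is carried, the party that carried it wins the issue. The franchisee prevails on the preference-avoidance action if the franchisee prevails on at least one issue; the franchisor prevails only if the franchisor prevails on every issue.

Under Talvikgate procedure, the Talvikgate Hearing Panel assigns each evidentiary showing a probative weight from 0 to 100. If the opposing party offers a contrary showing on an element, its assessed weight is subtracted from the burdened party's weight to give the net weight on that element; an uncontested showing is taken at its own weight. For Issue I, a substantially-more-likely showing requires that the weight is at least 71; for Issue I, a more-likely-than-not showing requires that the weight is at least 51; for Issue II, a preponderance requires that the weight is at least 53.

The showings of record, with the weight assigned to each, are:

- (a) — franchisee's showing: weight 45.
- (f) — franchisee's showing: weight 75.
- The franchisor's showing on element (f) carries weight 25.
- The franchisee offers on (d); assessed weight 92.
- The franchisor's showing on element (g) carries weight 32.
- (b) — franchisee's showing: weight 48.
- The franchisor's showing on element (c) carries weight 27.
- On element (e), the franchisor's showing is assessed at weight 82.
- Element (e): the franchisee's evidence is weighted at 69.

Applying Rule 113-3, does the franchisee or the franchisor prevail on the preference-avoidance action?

franchisor

— Issue I —
Stage I.1 — burden on franchisee; standard: a more-likely-than-not showing (weight is at least 51).
    (a): 45 < 51 [not met]
    (b): 48 < 51 [not met]
  Stage I.1 not carried; the franchisee fails its burden.
The franchisor prevails on this issue.
— Issue II —
Stage II.1 (franchisee, a preponderance, weight is at least 53): (f) net 75−25=50 < 53 — fails.
  Stage II.1 not carried; the franchisee fails its burden.
So the franchisor prevails on this issue.
Per-issue: Issue I → franchisor; Issue II → franchisor. The franchisee must prevail on at least one issue; overall, the franchisor prevails.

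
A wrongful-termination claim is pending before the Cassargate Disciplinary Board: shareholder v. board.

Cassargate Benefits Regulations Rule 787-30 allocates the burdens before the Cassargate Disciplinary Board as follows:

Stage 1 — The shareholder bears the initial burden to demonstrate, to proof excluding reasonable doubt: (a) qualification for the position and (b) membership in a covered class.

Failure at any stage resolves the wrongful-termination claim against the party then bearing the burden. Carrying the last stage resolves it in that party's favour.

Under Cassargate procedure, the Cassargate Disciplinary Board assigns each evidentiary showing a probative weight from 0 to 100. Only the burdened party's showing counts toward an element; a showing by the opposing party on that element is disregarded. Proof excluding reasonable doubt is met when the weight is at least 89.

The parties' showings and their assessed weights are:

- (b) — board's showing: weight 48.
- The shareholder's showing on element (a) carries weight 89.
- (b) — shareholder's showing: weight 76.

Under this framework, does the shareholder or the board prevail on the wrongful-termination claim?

board

At Stage 1 the shareholder must meet proof excluding reasonable doubt (weight is at least 89): on (a) the weight is 89, ≥ 89, so (a) meets the standard; on (b) the weight is 76 (the board's 48 is given no effect), which does not reach 89, so (b) does not meet the standard.
  Stage 1 not carried; the shareholder fails its burden.
The analysis ends at Stage 1; the board prevails.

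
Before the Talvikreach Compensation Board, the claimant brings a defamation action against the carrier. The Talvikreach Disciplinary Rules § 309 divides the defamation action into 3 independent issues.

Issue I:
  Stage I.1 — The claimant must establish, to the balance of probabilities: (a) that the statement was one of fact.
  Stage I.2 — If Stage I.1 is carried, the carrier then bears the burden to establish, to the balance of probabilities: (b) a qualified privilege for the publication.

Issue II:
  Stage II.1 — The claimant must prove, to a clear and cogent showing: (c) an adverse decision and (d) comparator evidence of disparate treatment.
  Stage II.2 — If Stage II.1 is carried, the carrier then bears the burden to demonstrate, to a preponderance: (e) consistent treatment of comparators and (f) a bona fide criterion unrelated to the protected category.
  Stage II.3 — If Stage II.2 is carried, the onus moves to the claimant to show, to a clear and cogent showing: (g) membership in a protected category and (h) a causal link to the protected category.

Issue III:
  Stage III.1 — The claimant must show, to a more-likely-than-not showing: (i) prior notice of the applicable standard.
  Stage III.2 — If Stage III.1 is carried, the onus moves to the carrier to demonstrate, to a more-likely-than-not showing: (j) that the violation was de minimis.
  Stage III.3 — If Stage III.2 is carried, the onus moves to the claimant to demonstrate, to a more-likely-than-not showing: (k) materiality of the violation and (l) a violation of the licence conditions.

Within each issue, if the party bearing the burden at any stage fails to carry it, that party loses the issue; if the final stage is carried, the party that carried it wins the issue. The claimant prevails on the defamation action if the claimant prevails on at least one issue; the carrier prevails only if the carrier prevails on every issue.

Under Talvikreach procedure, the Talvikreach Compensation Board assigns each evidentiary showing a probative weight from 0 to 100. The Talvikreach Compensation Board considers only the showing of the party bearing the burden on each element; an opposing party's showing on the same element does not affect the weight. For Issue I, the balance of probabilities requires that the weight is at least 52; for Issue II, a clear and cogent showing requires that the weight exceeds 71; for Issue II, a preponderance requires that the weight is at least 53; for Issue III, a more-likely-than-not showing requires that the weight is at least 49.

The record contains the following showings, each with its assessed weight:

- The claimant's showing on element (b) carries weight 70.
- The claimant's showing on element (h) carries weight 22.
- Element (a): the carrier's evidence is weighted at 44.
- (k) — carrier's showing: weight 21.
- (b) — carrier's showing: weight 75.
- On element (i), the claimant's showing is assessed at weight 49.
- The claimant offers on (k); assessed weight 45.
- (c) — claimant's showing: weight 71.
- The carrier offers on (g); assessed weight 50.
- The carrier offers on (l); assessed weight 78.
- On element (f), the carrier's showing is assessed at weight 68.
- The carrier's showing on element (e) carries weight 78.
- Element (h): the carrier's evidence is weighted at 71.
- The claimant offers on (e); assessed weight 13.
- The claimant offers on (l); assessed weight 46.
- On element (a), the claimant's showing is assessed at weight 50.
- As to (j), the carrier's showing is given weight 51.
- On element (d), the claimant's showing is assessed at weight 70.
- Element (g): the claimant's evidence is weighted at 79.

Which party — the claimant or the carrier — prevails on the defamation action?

— Issue I —
Stage I.1 (claimant, the balance of probabilities, weight is at least 52): (a) 50 (carrier's 44 disregarded) < 52 — fails.
  Stage I.1 not carried; the claimant fails its burden.
The carrier prevails on this issue.
— Issue II —
Stage II.1 (claimant, a clear and cogent showing, weight exceeds 71): (c) 71 ≤ 71 — fails; (d) 70 ≤ 71 — fails.
  Stage II.1 not carried; the claimant fails its burden.
The carrier prevails on this issue.
— Issue III —
Stage III.1 — burden on claimant; standard: a more-likely-than-not showing (weight is at least 49).
    (i): 49 ≥ 49 [met]
  All elements met. The burden passes to the carrier.
Stage III.2 — burden on carrier; standard: a more-likely-than-not showing (weight is at least 49).
    (j): 51 ≥ 49 [met]
  Stage III.2 carried; the burden shifts to the claimant.
Stage III.3 — burden on claimant; standard: a more-likely-than-not showing (weight is at least 49).
    (k): 45 (carrier's 21 disregarded) < 49 [not met]
    (l): 46 (carrier's 78 disregarded) < 49 [not met]
  The claimant does not carry Stage III.3.
So the carrier prevails on this issue.
Per-issue: Issue I → carrier; Issue II → carrier; Issue III → carrier. The claimant must prevail on at least one issue; overall, the carrier prevails.

carrier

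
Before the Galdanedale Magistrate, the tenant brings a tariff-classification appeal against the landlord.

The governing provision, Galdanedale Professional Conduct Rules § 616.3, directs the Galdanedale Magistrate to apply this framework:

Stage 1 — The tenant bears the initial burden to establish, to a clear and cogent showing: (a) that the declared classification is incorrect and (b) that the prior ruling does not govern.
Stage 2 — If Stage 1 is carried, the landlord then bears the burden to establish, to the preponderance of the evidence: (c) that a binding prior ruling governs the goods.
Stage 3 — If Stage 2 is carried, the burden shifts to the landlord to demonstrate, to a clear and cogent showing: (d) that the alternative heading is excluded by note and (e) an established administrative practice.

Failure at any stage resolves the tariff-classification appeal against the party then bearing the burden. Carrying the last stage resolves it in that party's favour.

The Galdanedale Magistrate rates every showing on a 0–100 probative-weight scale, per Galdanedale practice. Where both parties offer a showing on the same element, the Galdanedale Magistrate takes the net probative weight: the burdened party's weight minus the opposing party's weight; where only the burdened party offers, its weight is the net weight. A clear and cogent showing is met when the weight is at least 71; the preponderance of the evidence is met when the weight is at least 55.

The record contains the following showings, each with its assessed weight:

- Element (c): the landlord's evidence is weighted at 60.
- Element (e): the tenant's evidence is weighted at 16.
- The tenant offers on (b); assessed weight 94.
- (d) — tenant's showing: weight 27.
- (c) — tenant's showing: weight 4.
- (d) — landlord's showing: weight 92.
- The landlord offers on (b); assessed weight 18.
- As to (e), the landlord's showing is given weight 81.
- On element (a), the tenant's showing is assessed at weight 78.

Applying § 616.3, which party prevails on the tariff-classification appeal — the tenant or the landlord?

At Stage 1 the tenant must meet a clear and cogent showing (weight is at least 71): on (a) the weight is 78, which does reach 71, so (a) meets the standard; on (b) the weight is 94 less the opposing 18 gives net 76, ≥ 71, so (b) meets the standard.
  The tenant carries Stage 1; the landlord now bears the burden.
At Stage 2 the landlord must meet the preponderance of the evidence (weight is at least 55): on (c) the weight is 60 less the opposing 4 gives net 56, ≥ 55, so (c) meets the standard.
  All elements met. The landlord retains the burden for Stage 3.
At Stage 3 the landlord must meet a clear and cogent showing (weight is at least 71): on (d) the weight is 92 less the opposing 27 gives net 65, < 71, so (d) does not meet the standard; on (e) the weight is 81 less the opposing 16 gives net 65, which does not reach 71, so (e) does not meet the standard.
  The landlord does not carry Stage 3.
The tenant prevails.

tenant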